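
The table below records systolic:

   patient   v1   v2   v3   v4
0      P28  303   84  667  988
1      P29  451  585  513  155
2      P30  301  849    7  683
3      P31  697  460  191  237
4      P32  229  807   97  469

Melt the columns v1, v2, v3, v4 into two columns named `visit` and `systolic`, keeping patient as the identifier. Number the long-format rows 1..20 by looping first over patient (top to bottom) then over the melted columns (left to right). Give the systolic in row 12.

683

20 rows total (5 × 4). Row 12: index ⌊(12-1)/4⌋ = 2 into patient → P30; (12-1) mod 4 = 3 into the melted columns → v4.
So row 12 is (P30, v4, 683); systolic = 683.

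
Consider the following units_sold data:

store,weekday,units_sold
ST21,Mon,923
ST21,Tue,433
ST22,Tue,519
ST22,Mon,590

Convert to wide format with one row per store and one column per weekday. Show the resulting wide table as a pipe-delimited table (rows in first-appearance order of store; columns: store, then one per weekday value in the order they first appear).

Columns: store plus the 2 distinct weekday values (Mon, Tue).
For example, row ST21 column Mon takes units_sold=923 from the long row (ST21, Mon).

| store | Mon | Tue |
| ST21 | 923 | 433 |
| ST22 | 590 | 519 |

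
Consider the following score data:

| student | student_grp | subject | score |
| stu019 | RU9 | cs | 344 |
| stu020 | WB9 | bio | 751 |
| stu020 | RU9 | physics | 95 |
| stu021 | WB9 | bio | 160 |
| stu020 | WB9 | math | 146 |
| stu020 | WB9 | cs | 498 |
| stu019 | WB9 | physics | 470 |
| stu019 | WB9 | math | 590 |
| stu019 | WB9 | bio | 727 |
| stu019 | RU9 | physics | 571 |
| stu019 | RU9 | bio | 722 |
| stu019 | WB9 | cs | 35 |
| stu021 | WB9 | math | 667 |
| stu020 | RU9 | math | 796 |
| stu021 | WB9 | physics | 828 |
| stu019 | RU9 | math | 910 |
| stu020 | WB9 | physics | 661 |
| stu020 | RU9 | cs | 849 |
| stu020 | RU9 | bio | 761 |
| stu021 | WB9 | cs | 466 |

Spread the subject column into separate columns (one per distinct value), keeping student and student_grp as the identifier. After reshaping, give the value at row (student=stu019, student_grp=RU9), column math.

910

Wide layout: rows indexed by student and student_grp, columns are the 4 distinct subject values (cs, bio, physics, math).
Cell (student=stu019, student_grp=RU9, subject=math) draws from the long row where student=stu019, student_grp=RU9 and subject=math, which has score=910.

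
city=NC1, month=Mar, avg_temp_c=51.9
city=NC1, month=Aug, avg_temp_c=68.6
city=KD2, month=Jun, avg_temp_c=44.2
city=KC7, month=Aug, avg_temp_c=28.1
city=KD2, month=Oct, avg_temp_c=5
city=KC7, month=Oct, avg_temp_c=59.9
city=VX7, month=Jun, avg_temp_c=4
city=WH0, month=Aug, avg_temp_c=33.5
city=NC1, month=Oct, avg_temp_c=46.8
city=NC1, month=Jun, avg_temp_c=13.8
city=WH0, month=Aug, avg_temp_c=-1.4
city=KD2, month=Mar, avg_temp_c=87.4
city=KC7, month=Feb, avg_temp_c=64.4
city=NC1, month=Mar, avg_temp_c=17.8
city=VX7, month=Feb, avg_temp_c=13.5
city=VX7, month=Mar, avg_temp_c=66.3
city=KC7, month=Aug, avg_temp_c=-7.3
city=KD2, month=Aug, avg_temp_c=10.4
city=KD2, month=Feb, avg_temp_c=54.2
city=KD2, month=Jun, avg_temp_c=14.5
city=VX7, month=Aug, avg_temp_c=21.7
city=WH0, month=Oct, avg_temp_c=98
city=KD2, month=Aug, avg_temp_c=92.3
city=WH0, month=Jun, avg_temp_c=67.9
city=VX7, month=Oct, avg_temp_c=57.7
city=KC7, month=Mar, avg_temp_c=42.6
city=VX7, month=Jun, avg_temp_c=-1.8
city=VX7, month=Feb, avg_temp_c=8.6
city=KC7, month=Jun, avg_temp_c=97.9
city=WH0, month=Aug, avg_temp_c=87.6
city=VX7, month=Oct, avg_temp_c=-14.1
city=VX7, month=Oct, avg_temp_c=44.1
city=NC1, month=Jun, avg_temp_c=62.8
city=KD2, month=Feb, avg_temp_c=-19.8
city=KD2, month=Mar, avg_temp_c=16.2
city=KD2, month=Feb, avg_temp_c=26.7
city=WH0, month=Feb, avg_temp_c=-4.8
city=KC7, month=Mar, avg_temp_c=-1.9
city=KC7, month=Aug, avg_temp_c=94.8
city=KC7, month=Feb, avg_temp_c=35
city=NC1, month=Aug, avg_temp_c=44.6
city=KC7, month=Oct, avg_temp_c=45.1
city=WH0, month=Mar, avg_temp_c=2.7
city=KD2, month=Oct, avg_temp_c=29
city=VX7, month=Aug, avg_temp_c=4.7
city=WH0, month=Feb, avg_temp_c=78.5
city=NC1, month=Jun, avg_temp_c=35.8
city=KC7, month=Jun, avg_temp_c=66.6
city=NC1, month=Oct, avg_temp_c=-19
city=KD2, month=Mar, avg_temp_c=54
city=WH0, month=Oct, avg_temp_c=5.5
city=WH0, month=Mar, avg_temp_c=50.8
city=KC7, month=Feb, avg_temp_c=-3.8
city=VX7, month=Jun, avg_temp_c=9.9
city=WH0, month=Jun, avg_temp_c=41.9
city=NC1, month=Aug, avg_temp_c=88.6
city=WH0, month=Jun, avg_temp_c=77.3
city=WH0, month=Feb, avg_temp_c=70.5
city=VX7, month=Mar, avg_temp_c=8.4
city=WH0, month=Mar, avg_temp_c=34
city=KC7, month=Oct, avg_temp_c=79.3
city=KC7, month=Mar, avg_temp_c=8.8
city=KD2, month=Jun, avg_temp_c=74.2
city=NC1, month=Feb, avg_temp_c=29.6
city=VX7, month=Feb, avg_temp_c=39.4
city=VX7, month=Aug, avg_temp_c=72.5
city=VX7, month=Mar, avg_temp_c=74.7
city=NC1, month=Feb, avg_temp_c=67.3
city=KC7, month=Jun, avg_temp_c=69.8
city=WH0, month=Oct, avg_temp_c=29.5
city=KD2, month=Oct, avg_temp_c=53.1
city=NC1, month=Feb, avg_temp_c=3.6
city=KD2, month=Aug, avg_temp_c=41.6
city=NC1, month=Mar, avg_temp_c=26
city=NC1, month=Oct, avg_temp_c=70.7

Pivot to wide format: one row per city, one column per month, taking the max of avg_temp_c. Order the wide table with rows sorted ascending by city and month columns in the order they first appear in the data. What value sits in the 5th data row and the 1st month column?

With rows sorted ascending by city, row 5 is city=WH0. month columns in first-appearance order: Mar, Aug, Jun, Oct, Feb; column 1 is Mar.
Long rows with city=WH0, month=Mar: max(2.7, 50.8, 34) = 50.8.

50.8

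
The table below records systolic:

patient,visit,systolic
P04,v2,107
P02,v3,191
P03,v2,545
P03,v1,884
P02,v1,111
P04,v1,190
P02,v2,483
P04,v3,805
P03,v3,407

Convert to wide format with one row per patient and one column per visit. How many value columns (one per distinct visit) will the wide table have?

3 distinct visit values: v1, v2, v3.

3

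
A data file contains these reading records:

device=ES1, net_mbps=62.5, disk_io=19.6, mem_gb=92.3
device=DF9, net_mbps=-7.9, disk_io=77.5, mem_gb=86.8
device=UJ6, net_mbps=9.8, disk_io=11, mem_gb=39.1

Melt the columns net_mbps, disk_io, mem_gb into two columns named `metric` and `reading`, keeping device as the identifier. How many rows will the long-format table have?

3 device values × 3 melted columns = 9 rows.

9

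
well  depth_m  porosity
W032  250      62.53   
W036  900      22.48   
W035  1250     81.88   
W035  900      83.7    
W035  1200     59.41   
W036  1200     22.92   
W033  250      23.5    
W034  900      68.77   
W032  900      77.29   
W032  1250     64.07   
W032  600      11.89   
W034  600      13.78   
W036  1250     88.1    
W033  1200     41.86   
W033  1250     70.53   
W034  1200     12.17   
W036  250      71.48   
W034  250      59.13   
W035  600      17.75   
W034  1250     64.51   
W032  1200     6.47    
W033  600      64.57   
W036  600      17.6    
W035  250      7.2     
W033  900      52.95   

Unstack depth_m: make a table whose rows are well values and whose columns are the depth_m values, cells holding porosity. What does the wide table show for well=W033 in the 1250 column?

Wide layout: rows indexed by well, columns are the 5 distinct depth_m values (250, 900, 1250, 1200, 600).
Cell (well=W033, depth_m=1250) draws from the long row where well=W033 and depth_m=1250, which has porosity=70.53.

70.53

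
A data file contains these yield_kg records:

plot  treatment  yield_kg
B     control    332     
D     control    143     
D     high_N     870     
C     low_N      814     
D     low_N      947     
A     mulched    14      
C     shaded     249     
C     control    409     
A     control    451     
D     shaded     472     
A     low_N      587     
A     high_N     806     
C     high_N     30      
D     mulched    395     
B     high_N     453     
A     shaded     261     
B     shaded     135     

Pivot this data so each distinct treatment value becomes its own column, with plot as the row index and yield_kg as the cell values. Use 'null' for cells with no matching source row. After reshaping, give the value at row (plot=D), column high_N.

The long row with plot=D, treatment=high_N has yield_kg=870.

870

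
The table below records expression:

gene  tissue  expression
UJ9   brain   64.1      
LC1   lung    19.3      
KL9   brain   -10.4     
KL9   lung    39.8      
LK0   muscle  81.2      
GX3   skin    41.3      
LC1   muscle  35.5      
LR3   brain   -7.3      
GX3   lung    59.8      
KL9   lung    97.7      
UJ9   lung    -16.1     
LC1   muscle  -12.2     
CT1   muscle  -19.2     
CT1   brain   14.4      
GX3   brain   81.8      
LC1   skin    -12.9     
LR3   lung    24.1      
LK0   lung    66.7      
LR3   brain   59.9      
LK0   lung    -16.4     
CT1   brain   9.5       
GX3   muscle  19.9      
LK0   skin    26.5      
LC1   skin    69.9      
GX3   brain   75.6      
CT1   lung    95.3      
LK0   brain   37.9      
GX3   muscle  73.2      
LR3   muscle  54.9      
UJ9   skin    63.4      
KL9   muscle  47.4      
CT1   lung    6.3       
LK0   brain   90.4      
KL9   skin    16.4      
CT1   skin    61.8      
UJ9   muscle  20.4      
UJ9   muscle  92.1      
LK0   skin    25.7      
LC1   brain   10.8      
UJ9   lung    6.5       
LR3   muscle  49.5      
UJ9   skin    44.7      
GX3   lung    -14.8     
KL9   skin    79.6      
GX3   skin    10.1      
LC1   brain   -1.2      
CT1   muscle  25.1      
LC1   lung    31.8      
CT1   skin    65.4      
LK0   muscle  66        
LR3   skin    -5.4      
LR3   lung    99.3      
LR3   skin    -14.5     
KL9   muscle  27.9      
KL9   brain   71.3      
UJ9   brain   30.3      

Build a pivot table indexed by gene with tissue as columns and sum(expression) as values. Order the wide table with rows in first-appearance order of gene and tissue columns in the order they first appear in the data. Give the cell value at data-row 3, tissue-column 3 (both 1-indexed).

With rows in first-appearance order of gene, row 3 is gene=KL9. tissue columns in first-appearance order: brain, lung, muscle, skin; column 3 is muscle.
Long rows with gene=KL9, tissue=muscle: 47.4 + 27.9 = 75.3.

75.3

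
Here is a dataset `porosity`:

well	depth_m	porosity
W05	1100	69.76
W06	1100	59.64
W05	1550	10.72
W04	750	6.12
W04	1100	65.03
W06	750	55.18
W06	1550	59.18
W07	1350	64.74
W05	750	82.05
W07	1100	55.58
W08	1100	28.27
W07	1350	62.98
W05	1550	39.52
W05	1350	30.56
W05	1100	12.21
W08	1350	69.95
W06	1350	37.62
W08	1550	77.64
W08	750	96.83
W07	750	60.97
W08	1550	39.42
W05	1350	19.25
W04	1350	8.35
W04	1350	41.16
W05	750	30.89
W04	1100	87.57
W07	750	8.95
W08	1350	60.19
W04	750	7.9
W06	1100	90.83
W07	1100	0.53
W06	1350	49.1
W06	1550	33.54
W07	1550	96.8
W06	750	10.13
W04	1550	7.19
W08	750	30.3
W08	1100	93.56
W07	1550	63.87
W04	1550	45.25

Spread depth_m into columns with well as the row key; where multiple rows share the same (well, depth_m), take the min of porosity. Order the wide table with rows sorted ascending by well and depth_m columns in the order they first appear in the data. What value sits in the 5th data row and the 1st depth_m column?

With rows sorted ascending by well, row 5 is well=W08. depth_m columns in first-appearance order: 1100, 1550, 750, 1350; column 1 is 1100.
Long rows with well=W08, depth_m=1100: min(28.27, 93.56) = 28.27.

28.27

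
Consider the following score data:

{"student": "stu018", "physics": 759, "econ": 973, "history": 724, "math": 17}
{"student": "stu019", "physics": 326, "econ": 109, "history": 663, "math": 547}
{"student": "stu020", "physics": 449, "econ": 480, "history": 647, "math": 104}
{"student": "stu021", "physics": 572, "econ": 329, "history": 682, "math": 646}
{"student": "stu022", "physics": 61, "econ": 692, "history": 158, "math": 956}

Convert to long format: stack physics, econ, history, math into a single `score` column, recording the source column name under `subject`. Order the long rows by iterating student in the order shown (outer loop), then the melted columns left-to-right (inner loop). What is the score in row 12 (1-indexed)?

20 rows total (5 × 4). Row 12: index ⌊(12-1)/4⌋ = 2 into student → stu020; (12-1) mod 4 = 3 into the melted columns → math.
So row 12 is (stu020, math, 104); score = 104.

104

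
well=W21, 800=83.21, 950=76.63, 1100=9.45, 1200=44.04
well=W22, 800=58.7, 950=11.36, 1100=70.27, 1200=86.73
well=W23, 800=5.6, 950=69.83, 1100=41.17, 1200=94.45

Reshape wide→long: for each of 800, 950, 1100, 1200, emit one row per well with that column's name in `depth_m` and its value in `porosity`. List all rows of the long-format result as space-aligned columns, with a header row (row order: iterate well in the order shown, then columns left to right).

well  depth_m  porosity
W21   800      83.21   
W21   950      76.63   
W21   1100     9.45    
W21   1200     44.04   
W22   800      58.7    
W22   950      11.36   
W22   1100     70.27   
W22   1200     86.73   
W23   800      5.6     
W23   950      69.83   
W23   1100     41.17   
W23   1200     94.45   

Each (well, column) pair becomes one row: 3 × 4 = 12 rows.
For example, (W21, 800) → porosity=83.21.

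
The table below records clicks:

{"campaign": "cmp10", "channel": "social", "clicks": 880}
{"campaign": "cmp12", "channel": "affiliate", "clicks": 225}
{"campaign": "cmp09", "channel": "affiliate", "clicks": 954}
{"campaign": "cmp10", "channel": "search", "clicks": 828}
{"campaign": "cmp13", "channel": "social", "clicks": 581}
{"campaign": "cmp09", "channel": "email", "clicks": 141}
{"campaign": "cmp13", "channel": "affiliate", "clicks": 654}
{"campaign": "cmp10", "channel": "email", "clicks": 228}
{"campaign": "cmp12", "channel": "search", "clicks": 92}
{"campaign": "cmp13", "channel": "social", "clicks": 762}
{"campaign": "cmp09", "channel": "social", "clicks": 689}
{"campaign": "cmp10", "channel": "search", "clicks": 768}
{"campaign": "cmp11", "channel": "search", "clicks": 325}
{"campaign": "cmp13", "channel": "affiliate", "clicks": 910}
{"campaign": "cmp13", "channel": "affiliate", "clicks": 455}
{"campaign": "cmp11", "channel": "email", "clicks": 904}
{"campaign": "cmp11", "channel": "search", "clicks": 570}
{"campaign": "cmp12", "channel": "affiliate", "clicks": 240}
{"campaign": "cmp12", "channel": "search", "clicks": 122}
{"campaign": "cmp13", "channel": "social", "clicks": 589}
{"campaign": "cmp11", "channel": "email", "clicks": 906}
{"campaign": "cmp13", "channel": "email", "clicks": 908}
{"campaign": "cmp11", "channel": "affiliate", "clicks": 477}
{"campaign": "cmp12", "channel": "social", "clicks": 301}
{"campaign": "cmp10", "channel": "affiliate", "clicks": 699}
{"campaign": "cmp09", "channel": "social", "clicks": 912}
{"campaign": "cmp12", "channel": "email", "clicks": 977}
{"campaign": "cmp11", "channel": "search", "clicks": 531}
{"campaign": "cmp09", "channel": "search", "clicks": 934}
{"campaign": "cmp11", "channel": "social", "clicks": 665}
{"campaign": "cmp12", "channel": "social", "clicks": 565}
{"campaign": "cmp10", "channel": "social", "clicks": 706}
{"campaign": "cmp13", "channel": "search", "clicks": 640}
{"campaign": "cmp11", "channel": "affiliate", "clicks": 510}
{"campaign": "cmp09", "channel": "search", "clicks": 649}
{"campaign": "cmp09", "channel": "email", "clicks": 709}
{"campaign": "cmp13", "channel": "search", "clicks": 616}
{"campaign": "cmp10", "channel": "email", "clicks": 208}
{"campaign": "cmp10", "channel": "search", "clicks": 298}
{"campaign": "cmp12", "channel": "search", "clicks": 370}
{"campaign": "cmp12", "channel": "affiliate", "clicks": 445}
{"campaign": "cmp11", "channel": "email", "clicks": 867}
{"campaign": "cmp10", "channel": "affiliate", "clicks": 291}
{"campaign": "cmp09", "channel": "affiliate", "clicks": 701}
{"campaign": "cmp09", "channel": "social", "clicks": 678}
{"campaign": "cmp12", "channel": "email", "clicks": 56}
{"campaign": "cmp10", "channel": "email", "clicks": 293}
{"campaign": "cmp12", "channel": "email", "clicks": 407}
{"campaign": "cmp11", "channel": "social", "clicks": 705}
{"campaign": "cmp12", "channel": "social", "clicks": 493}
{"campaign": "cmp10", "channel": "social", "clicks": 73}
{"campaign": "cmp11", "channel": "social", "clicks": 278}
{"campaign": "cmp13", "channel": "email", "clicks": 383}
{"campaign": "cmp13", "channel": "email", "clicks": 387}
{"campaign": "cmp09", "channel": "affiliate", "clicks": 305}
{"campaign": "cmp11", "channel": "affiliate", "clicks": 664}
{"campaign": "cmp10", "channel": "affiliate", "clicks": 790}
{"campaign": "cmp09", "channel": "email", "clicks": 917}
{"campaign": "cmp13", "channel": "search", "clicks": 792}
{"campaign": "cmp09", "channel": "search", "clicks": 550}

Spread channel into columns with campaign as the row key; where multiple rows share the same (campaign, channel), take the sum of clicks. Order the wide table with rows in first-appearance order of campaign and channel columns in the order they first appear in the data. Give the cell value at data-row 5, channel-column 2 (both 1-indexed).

With rows in first-appearance order of campaign, row 5 is campaign=cmp11. channel columns in first-appearance order: social, affiliate, search, email; column 2 is affiliate.
Long rows with campaign=cmp11, channel=affiliate: 477 + 510 + 664 = 1651.

1651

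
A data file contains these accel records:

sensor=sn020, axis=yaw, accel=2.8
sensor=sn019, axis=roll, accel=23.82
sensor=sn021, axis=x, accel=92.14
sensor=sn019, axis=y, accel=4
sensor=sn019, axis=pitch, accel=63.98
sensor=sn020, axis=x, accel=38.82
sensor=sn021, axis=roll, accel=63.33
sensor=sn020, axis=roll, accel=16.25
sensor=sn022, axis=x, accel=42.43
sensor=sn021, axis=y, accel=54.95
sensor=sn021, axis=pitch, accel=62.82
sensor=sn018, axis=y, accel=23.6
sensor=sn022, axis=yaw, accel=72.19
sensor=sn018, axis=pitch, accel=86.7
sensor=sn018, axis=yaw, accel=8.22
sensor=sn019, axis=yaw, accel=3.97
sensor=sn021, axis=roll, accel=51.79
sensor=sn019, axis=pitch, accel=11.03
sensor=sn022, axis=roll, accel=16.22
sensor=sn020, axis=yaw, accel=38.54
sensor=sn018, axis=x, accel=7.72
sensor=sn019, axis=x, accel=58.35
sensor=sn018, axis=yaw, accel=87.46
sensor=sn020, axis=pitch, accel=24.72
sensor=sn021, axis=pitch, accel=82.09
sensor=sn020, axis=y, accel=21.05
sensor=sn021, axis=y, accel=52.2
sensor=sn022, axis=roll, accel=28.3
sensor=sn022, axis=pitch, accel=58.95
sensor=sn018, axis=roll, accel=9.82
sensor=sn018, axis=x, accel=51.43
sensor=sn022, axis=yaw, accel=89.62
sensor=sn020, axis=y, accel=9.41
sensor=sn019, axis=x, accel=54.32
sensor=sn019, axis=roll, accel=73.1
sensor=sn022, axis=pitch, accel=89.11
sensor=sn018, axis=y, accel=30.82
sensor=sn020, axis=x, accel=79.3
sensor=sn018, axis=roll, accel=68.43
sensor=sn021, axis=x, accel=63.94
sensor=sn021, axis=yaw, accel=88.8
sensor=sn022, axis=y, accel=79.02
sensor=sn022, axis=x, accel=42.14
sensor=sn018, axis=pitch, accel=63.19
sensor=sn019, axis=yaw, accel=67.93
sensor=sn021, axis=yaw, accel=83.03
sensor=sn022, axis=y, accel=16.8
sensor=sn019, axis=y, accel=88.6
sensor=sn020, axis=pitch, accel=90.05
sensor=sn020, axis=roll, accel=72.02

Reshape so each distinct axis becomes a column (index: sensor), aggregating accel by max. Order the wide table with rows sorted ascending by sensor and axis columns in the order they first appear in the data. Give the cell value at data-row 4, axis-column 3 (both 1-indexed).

92.14

With rows sorted ascending by sensor, row 4 is sensor=sn021. axis columns in first-appearance order: yaw, roll, x, y, pitch; column 3 is x.
Long rows with sensor=sn021, axis=x: max(92.14, 63.94) = 92.14.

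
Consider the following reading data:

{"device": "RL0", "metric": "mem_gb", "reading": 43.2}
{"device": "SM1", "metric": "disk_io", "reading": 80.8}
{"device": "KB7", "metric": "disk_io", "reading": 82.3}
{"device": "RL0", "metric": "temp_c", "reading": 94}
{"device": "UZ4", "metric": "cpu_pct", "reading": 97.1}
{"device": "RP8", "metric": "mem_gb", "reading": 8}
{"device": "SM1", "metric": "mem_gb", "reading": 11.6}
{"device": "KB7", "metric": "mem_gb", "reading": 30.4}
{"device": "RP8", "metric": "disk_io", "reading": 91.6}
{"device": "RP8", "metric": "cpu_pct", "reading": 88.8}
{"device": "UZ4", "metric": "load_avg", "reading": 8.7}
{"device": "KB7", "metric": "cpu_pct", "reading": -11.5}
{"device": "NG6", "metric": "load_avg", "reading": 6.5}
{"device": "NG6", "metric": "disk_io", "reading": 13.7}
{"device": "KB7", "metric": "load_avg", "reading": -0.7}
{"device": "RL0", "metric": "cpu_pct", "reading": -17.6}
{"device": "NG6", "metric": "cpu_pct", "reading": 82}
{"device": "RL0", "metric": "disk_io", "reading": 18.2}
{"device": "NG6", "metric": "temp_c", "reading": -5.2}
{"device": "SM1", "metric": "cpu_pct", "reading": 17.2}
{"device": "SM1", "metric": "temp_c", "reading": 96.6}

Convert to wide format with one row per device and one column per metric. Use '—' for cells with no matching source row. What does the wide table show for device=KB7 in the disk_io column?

The long row with device=KB7, metric=disk_io has reading=82.3.

82.3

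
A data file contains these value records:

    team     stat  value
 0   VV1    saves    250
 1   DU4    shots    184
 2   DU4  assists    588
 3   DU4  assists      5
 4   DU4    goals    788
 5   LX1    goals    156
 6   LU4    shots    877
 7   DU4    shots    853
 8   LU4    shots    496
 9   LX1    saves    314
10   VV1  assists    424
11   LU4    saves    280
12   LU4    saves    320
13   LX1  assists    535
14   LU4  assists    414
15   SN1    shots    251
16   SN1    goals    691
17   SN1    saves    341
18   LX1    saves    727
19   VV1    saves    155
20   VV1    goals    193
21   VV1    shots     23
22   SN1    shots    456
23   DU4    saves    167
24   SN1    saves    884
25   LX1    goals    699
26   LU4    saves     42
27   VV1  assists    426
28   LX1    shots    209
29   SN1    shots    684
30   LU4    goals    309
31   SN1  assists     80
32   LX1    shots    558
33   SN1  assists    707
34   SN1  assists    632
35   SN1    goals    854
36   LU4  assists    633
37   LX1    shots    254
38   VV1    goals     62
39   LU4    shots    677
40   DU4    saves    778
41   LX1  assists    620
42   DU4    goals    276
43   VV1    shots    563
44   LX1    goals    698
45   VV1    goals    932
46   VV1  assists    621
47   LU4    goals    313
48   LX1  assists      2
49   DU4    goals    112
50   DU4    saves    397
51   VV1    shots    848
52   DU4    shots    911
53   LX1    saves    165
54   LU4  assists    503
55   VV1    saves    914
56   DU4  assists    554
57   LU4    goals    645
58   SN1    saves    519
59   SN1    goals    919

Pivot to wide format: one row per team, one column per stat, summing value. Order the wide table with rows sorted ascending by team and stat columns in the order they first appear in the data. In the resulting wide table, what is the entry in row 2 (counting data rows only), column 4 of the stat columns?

With rows sorted ascending by team, row 2 is team=LU4. stat columns in first-appearance order: saves, shots, assists, goals; column 4 is goals.
Long rows with team=LU4, stat=goals: 309 + 313 + 645 = 1267.

1267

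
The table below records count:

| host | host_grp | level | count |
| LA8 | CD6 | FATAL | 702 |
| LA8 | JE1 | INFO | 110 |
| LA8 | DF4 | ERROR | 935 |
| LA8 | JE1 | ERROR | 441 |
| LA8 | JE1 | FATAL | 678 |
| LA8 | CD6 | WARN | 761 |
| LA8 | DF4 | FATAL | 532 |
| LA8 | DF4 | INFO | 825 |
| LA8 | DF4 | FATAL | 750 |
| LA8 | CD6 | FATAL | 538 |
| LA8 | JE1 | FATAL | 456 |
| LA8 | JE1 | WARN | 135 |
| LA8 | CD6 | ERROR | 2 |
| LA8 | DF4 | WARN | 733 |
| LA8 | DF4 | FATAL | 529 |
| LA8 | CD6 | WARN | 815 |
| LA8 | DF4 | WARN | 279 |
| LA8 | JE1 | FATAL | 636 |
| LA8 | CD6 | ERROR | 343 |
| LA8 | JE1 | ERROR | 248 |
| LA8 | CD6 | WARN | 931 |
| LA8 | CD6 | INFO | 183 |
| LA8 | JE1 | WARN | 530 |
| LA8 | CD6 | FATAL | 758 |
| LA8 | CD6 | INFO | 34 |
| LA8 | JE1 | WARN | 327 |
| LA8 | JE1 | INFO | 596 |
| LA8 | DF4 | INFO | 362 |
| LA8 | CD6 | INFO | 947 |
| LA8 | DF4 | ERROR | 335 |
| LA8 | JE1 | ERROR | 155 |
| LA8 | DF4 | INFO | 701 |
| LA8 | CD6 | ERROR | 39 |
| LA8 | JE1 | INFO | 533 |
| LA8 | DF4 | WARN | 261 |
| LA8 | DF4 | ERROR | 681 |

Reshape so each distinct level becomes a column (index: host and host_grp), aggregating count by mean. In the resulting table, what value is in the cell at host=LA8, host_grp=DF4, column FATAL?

603.67

Rows with host=LA8, host_grp=DF4 and level=FATAL: count values are 532, 750, 529.
(532 + 750 + 529) / 3 = 603.67.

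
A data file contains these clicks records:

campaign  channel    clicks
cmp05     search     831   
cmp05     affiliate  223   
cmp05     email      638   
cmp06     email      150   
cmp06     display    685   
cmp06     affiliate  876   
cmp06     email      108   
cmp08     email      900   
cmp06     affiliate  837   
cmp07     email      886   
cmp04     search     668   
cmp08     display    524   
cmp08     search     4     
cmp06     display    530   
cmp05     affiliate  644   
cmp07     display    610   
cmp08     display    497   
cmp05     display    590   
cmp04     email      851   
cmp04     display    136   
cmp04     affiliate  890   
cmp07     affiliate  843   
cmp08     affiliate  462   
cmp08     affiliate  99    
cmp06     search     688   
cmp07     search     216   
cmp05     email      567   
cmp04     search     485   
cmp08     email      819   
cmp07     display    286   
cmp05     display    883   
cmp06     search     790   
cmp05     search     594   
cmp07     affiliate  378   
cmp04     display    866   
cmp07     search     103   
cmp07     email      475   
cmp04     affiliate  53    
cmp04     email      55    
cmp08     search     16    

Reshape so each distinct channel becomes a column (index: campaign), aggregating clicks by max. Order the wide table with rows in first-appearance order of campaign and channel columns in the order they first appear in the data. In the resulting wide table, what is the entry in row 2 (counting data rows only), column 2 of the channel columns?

With rows in first-appearance order of campaign, row 2 is campaign=cmp06. channel columns in first-appearance order: search, affiliate, email, display; column 2 is affiliate.
Long rows with campaign=cmp06, channel=affiliate: max(876, 837) = 876.

876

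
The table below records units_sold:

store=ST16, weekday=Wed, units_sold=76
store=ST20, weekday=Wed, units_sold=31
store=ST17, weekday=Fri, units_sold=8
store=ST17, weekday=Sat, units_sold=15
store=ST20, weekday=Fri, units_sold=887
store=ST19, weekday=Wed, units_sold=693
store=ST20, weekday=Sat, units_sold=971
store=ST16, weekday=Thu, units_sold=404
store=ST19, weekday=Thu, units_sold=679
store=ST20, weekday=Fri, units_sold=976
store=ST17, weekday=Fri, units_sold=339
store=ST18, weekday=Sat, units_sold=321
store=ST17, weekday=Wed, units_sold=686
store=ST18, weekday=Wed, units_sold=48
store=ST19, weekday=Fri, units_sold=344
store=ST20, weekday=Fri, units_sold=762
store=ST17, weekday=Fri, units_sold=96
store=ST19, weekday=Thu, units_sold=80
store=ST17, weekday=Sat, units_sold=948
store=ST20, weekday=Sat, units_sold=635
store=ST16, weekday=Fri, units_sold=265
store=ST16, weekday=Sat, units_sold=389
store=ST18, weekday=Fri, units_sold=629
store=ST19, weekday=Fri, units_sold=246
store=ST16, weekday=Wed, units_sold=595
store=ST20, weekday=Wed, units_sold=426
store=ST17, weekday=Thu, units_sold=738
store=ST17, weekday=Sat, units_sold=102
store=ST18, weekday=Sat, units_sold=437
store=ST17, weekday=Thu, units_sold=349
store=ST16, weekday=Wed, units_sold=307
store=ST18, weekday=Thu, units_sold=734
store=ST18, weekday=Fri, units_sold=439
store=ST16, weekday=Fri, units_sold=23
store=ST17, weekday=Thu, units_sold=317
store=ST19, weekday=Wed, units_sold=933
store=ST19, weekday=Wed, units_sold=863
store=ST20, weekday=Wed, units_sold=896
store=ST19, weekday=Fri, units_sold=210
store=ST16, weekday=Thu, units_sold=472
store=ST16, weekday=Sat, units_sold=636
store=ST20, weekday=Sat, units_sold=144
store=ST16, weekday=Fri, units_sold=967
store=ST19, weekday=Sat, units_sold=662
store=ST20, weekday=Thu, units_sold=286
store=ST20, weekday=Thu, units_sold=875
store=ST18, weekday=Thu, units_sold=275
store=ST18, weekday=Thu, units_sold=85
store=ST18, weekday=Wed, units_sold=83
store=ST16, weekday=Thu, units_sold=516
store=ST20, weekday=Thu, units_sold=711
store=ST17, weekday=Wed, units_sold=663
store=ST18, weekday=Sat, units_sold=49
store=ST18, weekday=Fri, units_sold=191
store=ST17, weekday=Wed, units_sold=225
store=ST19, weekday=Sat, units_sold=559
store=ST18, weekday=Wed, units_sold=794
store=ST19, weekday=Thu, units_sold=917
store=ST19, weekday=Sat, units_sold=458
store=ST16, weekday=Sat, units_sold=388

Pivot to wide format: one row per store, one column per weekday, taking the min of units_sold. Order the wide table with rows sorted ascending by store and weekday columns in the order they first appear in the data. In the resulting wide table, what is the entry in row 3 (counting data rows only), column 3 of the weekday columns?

With rows sorted ascending by store, row 3 is store=ST18. weekday columns in first-appearance order: Wed, Fri, Sat, Thu; column 3 is Sat.
Long rows with store=ST18, weekday=Sat: min(321, 437, 49) = 49.

49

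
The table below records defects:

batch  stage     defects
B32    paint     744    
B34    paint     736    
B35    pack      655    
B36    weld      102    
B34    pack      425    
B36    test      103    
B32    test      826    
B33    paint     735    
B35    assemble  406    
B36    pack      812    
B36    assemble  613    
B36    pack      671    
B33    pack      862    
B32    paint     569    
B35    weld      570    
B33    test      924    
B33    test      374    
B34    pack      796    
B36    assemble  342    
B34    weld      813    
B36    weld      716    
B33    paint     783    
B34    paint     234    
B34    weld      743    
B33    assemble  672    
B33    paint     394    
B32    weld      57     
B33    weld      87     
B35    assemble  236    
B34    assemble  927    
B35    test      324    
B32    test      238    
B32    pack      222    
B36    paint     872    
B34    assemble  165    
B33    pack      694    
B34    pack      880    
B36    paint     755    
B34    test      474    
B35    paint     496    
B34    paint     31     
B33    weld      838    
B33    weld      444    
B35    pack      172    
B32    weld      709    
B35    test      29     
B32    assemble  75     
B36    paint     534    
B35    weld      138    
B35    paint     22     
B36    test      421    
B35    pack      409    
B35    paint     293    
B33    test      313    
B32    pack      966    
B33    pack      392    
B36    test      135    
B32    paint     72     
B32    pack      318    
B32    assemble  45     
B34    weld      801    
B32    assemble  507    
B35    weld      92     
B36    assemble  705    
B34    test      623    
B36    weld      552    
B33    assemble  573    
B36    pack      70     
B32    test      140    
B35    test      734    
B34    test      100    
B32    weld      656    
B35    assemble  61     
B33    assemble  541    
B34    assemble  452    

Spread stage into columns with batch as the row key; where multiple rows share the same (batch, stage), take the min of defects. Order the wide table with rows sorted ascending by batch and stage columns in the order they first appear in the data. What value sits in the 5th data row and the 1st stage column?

534

With rows sorted ascending by batch, row 5 is batch=B36. stage columns in first-appearance order: paint, pack, weld, test, assemble; column 1 is paint.
Long rows with batch=B36, stage=paint: min(872, 755, 534) = 534.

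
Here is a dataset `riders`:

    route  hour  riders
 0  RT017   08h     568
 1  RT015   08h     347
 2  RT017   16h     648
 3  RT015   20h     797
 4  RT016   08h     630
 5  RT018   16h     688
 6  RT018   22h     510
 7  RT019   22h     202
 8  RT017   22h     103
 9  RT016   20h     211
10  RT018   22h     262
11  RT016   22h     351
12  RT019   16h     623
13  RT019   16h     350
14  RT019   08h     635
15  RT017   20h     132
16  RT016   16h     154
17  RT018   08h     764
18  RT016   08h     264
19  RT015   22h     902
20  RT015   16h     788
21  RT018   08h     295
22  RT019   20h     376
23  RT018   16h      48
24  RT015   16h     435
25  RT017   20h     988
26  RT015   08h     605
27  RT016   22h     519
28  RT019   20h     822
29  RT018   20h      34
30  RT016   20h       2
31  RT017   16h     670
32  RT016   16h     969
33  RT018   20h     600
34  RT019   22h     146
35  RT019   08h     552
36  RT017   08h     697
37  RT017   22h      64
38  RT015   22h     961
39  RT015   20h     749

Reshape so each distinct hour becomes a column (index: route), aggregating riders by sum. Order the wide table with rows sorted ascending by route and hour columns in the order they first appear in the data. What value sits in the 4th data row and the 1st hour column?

With rows sorted ascending by route, row 4 is route=RT018. hour columns in first-appearance order: 08h, 16h, 20h, 22h; column 1 is 08h.
Long rows with route=RT018, hour=08h: 764 + 295 = 1059.

1059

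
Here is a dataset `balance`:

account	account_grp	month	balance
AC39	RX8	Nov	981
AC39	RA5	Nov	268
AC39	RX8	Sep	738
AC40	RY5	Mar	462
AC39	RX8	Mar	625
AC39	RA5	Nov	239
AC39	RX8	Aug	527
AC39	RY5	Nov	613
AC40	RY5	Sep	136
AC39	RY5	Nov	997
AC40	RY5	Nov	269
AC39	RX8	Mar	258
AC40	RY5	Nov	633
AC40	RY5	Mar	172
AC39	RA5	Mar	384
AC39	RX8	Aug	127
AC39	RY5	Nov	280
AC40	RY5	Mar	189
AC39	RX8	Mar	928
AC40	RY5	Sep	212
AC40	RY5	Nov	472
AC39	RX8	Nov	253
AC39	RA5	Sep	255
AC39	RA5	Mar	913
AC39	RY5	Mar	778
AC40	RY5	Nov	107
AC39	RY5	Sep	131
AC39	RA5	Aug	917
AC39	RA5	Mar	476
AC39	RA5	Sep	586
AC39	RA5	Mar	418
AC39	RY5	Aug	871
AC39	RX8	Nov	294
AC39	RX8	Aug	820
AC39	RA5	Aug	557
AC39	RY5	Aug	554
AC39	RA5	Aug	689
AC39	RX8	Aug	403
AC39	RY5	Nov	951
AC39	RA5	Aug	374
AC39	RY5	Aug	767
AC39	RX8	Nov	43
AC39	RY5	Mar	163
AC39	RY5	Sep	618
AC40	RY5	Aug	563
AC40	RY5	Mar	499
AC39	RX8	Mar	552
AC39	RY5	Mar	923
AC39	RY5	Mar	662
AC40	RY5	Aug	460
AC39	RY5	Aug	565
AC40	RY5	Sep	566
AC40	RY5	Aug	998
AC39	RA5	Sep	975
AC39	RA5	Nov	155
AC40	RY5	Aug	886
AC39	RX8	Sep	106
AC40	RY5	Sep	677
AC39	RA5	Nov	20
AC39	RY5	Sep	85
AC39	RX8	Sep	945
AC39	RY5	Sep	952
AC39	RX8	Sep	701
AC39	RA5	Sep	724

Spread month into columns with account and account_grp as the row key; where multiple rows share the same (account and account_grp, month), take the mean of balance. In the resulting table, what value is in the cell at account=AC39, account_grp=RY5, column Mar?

Rows with account=AC39, account_grp=RY5 and month=Mar: balance values are 778, 163, 923, 662.
(778 + 163 + 923 + 662) / 4 = 631.50.

631.50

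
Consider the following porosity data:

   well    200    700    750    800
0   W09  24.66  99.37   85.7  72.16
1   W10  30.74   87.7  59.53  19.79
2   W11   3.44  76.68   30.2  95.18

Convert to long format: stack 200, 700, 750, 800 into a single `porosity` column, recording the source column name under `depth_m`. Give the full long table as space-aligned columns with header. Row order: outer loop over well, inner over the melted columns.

Each (well, column) pair becomes one row: 3 × 4 = 12 rows.
For example, (W09, 200) → porosity=24.66.

well  depth_m  porosity
W09   200      24.66   
W09   700      99.37   
W09   750      85.7    
W09   800      72.16   
W10   200      30.74   
W10   700      87.7    
W10   750      59.53   
W10   800      19.79   
W11   200      3.44    
W11   700      76.68   
W11   750      30.2    
W11   800      95.18   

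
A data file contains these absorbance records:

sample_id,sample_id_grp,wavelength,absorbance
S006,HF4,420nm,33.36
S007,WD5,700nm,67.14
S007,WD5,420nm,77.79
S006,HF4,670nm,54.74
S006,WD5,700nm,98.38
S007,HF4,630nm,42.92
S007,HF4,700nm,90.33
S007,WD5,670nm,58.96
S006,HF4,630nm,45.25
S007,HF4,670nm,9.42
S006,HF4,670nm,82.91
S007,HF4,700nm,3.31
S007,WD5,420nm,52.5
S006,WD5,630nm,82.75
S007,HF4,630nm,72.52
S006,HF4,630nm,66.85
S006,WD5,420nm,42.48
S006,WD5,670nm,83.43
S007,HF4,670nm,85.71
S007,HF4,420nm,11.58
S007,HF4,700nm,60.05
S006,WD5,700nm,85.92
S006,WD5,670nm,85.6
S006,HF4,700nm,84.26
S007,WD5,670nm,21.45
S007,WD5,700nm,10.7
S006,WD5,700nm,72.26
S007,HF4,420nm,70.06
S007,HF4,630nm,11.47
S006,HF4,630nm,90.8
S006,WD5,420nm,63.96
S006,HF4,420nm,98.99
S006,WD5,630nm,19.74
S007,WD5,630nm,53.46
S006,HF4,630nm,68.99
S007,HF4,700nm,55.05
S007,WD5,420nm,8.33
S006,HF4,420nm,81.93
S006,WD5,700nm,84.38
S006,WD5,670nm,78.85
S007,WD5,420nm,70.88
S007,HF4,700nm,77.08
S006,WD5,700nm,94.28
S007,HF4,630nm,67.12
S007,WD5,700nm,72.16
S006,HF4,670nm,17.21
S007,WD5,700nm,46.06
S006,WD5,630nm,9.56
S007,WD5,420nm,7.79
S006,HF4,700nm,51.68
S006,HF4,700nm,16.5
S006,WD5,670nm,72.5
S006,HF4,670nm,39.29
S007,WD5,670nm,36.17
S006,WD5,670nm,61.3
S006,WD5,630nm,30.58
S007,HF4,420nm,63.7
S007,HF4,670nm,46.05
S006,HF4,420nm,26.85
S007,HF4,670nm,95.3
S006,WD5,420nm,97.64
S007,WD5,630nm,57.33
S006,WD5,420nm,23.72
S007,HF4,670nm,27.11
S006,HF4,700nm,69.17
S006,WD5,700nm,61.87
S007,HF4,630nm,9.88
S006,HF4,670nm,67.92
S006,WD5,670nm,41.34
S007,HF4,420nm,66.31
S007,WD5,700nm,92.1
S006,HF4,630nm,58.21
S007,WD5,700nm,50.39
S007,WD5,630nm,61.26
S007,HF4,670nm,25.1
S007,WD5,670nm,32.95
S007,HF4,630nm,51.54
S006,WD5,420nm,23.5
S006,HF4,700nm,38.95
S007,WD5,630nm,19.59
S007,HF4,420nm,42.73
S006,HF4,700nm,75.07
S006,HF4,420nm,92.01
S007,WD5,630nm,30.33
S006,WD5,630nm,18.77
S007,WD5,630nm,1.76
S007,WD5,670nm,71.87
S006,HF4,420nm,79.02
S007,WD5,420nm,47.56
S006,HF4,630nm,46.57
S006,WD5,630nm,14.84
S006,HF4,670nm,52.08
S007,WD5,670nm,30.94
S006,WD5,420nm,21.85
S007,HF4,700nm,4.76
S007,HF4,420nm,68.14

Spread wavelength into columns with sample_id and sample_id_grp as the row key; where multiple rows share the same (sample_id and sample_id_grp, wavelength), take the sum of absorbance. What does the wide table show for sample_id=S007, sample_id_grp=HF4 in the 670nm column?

288.69

Rows with sample_id=S007, sample_id_grp=HF4 and wavelength=670nm: absorbance values are 9.42, 85.71, 46.05, 95.3, 27.11, 25.1.
9.42 + 85.71 + 46.05 + 95.3 + 27.11 + 25.1 = 288.69.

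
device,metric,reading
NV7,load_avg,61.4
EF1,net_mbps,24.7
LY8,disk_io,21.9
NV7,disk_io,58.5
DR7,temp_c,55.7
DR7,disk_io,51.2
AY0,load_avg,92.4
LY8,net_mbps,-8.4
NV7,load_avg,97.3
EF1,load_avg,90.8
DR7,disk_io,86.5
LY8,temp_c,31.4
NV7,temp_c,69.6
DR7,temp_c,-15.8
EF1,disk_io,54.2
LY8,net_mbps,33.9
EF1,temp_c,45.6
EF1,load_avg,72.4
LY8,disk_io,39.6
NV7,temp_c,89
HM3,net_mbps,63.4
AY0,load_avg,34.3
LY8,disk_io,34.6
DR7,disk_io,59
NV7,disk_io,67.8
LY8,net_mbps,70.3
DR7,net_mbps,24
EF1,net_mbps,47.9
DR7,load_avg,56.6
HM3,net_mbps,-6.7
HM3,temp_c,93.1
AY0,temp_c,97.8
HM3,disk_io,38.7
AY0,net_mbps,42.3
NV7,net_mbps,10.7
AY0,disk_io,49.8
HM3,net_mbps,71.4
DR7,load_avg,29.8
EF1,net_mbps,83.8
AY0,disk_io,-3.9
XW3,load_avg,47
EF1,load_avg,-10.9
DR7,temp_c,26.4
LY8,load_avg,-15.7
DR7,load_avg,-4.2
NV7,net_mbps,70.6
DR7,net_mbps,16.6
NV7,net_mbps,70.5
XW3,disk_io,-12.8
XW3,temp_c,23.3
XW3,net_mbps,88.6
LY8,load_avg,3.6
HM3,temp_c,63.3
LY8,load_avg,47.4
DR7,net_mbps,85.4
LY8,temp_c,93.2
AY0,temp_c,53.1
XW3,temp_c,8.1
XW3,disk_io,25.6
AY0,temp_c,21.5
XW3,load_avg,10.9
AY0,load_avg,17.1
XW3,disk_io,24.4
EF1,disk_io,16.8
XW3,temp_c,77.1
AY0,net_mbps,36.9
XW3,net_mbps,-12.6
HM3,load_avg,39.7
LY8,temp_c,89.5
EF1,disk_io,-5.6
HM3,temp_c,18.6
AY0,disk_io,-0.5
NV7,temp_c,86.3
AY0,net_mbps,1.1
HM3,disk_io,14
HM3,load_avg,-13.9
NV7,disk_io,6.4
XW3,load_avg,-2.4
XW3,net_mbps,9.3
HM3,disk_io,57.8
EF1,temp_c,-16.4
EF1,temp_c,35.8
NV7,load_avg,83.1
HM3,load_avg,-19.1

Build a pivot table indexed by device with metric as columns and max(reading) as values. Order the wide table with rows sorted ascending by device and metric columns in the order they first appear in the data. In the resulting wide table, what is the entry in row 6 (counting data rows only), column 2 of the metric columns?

70.6

With rows sorted ascending by device, row 6 is device=NV7. metric columns in first-appearance order: load_avg, net_mbps, disk_io, temp_c; column 2 is net_mbps.
Long rows with device=NV7, metric=net_mbps: max(10.7, 70.6, 70.5) = 70.6.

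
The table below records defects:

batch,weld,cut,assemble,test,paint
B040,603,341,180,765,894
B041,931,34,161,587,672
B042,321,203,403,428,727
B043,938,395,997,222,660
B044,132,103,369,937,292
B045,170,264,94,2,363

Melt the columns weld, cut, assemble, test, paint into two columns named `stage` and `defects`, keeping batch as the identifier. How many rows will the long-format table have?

30

6 batch values × 5 melted columns = 30 rows.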